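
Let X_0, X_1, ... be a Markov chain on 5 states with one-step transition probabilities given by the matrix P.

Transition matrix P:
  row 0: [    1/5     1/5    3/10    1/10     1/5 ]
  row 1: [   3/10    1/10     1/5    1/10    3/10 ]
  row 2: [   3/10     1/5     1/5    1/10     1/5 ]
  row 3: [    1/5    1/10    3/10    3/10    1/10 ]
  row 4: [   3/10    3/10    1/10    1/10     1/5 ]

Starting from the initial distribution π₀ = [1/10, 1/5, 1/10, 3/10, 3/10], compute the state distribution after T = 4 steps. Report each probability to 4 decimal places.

t=0: π = [0.1000, 0.2000, 0.1000, 0.3000, 0.3000]
t=1: π = [0.2600, 0.1800, 0.2100, 0.1600, 0.1900]
t=2: π = [0.2580, 0.1850, 0.2230, 0.1320, 0.2020]
t=3: π = [0.2610, 0.1885, 0.2188, 0.1264, 0.2053]
t=4: π = [0.2613, 0.1890, 0.2182, 0.1253, 0.2062]

π = [0.2613, 0.1890, 0.2182, 0.1253, 0.2062]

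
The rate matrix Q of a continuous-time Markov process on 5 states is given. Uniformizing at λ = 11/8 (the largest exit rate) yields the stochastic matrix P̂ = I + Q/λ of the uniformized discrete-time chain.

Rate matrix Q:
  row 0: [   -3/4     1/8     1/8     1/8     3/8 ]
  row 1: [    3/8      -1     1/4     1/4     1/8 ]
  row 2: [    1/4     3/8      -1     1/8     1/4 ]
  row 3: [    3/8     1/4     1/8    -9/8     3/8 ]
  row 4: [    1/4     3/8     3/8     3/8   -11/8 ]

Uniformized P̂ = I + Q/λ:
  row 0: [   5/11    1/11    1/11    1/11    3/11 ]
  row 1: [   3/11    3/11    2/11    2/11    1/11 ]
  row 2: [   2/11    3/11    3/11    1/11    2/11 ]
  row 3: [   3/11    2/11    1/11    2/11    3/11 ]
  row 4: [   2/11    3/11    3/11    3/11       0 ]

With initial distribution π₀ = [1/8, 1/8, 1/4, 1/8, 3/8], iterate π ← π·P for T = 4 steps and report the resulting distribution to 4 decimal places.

π = [0.2947, 0.2053, 0.1723, 0.1549, 0.1728]

t=0: π = [0.1250, 0.1250, 0.2500, 0.1250, 0.3750]
t=1: π = [0.2386, 0.2386, 0.2159, 0.1818, 0.1250]
t=2: π = [0.2851, 0.2128, 0.1746, 0.1519, 0.1756]
t=3: π = [0.2927, 0.2071, 0.1739, 0.1560, 0.1703]
t=4: π = [0.2947, 0.2053, 0.1723, 0.1549, 0.1728]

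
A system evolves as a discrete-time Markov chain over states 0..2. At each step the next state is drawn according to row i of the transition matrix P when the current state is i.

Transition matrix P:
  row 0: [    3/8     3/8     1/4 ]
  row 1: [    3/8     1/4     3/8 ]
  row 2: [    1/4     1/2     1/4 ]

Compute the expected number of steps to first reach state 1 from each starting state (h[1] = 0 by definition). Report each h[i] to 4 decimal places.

First-step conditioning: h[1] = 0; for i ≠ 1, h[i] = 1 + Σ_k P[i][k]·h[k].
  h[0] = 1 + 3/8·h[0] + 1/4·h[2]
  h[2] = 1 + 1/4·h[0] + 1/4·h[2]
Solving the 2×2 linear system over states ≠ 1 gives exactly h = [32/13, 0, 28/13] (h[1] = 0 is the target).

h = [2.4615, 0.0000, 2.1538]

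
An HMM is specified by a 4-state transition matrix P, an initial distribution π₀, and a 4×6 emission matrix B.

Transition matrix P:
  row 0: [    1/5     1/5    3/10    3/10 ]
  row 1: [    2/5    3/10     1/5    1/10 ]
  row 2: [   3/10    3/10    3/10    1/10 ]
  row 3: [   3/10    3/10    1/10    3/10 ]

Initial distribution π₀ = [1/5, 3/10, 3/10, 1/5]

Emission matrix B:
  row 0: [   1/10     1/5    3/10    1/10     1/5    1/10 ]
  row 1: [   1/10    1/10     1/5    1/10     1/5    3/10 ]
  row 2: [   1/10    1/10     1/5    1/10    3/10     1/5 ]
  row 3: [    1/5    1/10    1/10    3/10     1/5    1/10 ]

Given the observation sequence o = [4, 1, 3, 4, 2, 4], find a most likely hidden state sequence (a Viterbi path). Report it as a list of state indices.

path = [2, 0, 3, 1, 0, 2]

t=0: δ = [4.000e-02, 6.000e-02, 9.000e-02, 4.000e-02]  (obs o_0=4)
t=1: δ = [5.400e-03, 2.700e-03, 2.700e-03, 1.200e-03]  ψ = [2, 2, 2, 0]  (obs o_1=1)
t=2: δ = [1.080e-04, 1.080e-04, 1.620e-04, 4.860e-04]  ψ = [0, 0, 0, 0]  (obs o_2=3)
t=3: δ = [2.916e-05, 2.916e-05, 1.458e-05, 2.916e-05]  ψ = [3, 3, 2, 3]  (obs o_3=4)
t=4: δ = [3.499e-06, 1.750e-06, 1.750e-06, 8.748e-07]  ψ = [1, 1, 0, 0]  (obs o_4=2)
t=5: δ = [1.400e-07, 1.400e-07, 3.149e-07, 2.100e-07]  ψ = [0, 0, 0, 0]  (obs o_5=4)
backtrack: best end state = 2; path = [2, 0, 3, 1, 0, 2]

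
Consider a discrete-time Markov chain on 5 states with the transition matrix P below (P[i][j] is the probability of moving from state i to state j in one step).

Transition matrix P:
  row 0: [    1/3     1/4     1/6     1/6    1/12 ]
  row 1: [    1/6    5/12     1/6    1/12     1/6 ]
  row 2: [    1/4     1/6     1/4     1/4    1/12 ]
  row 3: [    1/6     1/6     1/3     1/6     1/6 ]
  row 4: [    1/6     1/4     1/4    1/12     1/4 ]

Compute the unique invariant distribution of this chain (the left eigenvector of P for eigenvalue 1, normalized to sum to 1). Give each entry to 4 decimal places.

Balance equations π_j = Σ_i π_i·P[i][j]:
  π_0 = 1/3·π_0 + 1/6·π_1 + 1/4·π_2 + 1/6·π_3 + 1/6·π_4
  π_1 = 1/4·π_0 + 5/12·π_1 + 1/6·π_2 + 1/6·π_3 + 1/4·π_4
  π_2 = 1/6·π_0 + 1/6·π_1 + 1/4·π_2 + 1/3·π_3 + 1/4·π_4
  π_3 = 1/6·π_0 + 1/12·π_1 + 1/4·π_2 + 1/6·π_3 + 1/12·π_4
  normalize: π_0 + π_1 + π_2 + π_3 + π_4 = 1
Solving the linear system gives exactly π = [2/9, 26/99, 2/9, 5/33, 14/99].

π = [0.2222, 0.2626, 0.2222, 0.1515, 0.1414]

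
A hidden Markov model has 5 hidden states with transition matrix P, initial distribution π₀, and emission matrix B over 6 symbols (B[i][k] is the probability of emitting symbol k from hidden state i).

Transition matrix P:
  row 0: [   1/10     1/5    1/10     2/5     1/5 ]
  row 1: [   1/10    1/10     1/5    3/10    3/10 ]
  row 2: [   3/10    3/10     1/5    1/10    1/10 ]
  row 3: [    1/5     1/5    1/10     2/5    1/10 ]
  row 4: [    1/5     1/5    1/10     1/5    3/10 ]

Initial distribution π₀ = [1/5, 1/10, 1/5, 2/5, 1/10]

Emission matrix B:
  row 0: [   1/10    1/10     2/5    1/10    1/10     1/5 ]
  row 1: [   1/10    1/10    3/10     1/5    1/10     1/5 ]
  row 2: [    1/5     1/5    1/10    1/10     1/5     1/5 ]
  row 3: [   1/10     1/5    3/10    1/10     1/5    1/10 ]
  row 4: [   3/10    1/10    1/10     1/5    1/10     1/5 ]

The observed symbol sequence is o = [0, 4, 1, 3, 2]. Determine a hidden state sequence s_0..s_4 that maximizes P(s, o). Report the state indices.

path = [3, 3, 3, 3, 3]

t=0: δ = [2.000e-02, 1.000e-02, 4.000e-02, 4.000e-02, 3.000e-02]  (obs o_0=0)
t=1: δ = [1.200e-03, 1.200e-03, 1.600e-03, 3.200e-03, 9.000e-04]  ψ = [2, 2, 2, 3, 4]  (obs o_1=4)
t=2: δ = [6.400e-05, 6.400e-05, 6.400e-05, 2.560e-04, 3.600e-05]  ψ = [3, 3, 2, 3, 1]  (obs o_2=1)
t=3: δ = [5.120e-06, 1.024e-05, 2.560e-06, 1.024e-05, 5.120e-06]  ψ = [3, 3, 3, 3, 3]  (obs o_3=3)
t=4: δ = [8.192e-07, 6.144e-07, 2.048e-07, 1.229e-06, 3.072e-07]  ψ = [3, 3, 1, 3, 1]  (obs o_4=2)
backtrack: best end state = 3; path = [3, 3, 3, 3, 3]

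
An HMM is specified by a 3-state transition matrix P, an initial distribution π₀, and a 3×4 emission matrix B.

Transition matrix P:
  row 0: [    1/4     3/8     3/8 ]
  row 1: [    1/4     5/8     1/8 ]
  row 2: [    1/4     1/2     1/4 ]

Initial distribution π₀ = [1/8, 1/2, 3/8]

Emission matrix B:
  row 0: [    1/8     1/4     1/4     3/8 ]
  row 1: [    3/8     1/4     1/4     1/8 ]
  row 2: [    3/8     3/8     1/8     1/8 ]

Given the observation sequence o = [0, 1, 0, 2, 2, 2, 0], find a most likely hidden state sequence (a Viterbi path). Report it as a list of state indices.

path = [1, 1, 1, 1, 1, 1, 1]

t=0: δ = [1.562e-02, 1.875e-01, 1.406e-01]  (obs o_0=0)
t=1: δ = [1.172e-02, 2.930e-02, 1.318e-02]  ψ = [1, 1, 2]  (obs o_1=1)
t=2: δ = [9.155e-04, 6.866e-03, 1.648e-03]  ψ = [1, 1, 0]  (obs o_2=0)
t=3: δ = [4.292e-04, 1.073e-03, 1.073e-04]  ψ = [1, 1, 1]  (obs o_3=2)
t=4: δ = [6.706e-05, 1.676e-04, 2.012e-05]  ψ = [1, 1, 0]  (obs o_4=2)
t=5: δ = [1.048e-05, 2.619e-05, 3.143e-06]  ψ = [1, 1, 0]  (obs o_5=2)
t=6: δ = [8.185e-07, 6.139e-06, 1.473e-06]  ψ = [1, 1, 0]  (obs o_6=0)
backtrack: best end state = 1; path = [1, 1, 1, 1, 1, 1, 1]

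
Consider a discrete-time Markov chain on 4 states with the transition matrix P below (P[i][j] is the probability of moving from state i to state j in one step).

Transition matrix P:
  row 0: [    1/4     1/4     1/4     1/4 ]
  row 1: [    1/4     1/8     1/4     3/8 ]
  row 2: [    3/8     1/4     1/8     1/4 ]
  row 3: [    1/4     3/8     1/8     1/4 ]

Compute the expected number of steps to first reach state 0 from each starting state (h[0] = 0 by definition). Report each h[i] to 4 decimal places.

h = [0.0000, 3.6571, 3.2457, 3.7029]

First-step conditioning: h[0] = 0; for i ≠ 0, h[i] = 1 + Σ_k P[i][k]·h[k].
  h[1] = 1 + 1/8·h[1] + 1/4·h[2] + 3/8·h[3]
  h[2] = 1 + 1/4·h[1] + 1/8·h[2] + 1/4·h[3]
  h[3] = 1 + 3/8·h[1] + 1/8·h[2] + 1/4·h[3]
Solving the 3×3 linear system over states ≠ 0 gives exactly h = [0, 128/35, 568/175, 648/175] (h[0] = 0 is the target).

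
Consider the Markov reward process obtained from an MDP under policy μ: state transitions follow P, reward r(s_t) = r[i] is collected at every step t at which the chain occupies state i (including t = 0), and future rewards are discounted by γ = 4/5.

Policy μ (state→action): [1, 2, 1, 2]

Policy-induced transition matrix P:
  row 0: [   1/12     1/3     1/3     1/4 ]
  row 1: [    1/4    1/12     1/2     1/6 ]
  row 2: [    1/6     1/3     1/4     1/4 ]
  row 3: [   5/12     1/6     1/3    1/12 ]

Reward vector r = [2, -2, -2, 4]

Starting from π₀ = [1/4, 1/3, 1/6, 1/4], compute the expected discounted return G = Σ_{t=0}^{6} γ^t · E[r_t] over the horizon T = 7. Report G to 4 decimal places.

t=0: π = [0.2500, 0.3333, 0.1667, 0.2500], E[r] = 0.5000, γ^t·E[r] = 0.500000, running G = 0.500000
t=1: π = [0.2361, 0.2083, 0.3750, 0.1806], E[r] = 0.0278, γ^t·E[r] = 0.022222, running G = 0.522222
t=2: π = [0.2095, 0.2512, 0.3368, 0.2025], E[r] = 0.0532, γ^t·E[r] = 0.034074, running G = 0.556296
t=3: π = [0.2208, 0.2368, 0.3471, 0.1953], E[r] = 0.0550, γ^t·E[r] = 0.028148, running G = 0.584444
t=4: π = [0.2168, 0.2416, 0.3439, 0.1977], E[r] = 0.0536, γ^t·E[r] = 0.021959, running G = 0.606403
t=5: π = [0.2182, 0.2400, 0.3449, 0.1969], E[r] = 0.0541, γ^t·E[r] = 0.017736, running G = 0.624139
t=6: π = [0.2177, 0.2405, 0.3446, 0.1972], E[r] = 0.0539, γ^t·E[r] = 0.014143, running G = 0.638282

G = 0.6383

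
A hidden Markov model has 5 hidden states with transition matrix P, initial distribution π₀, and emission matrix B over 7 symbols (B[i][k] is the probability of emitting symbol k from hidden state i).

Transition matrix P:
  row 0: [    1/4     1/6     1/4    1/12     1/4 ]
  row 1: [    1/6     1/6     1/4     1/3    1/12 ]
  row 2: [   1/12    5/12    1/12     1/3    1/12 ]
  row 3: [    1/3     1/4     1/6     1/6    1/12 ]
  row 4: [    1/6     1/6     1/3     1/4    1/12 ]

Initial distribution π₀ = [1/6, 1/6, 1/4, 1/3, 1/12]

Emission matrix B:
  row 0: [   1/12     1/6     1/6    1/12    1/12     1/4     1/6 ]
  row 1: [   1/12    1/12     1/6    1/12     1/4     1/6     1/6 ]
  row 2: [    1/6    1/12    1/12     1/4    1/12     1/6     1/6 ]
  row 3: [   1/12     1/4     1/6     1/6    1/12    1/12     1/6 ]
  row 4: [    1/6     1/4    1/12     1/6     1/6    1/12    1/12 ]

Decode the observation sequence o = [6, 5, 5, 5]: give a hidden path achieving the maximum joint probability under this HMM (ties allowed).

t=0: δ = [2.778e-02, 2.778e-02, 4.167e-02, 5.556e-02, 6.944e-03]  (obs o_0=6)
t=1: δ = [4.630e-03, 2.894e-03, 1.543e-03, 1.157e-03, 5.787e-04]  ψ = [3, 2, 3, 2, 0]  (obs o_1=5)
t=2: δ = [2.894e-04, 1.286e-04, 1.929e-04, 8.038e-05, 9.645e-05]  ψ = [0, 0, 0, 1, 0]  (obs o_2=5)
t=3: δ = [1.808e-05, 1.340e-05, 1.206e-05, 5.358e-06, 6.028e-06]  ψ = [0, 2, 0, 2, 0]  (obs o_3=5)
backtrack: best end state = 0; path = [3, 0, 0, 0]

path = [3, 0, 0, 0]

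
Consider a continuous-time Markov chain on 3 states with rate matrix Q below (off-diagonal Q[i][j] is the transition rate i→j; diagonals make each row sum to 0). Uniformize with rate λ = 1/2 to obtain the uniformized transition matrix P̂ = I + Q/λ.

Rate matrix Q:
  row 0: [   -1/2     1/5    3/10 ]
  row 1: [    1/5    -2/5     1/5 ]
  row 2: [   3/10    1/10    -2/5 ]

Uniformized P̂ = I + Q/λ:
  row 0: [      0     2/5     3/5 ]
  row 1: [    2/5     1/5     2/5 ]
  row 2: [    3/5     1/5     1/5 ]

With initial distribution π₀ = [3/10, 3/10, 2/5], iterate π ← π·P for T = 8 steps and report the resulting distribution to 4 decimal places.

t=0: π = [0.3000, 0.3000, 0.4000]
t=1: π = [0.3600, 0.2600, 0.3800]
t=2: π = [0.3320, 0.2720, 0.3960]
t=3: π = [0.3464, 0.2664, 0.3872]
t=4: π = [0.3389, 0.2693, 0.3918]
t=5: π = [0.3428, 0.2678, 0.3894]
t=6: π = [0.3408, 0.2686, 0.3907]
t=7: π = [0.3418, 0.2682, 0.3900]
t=8: π = [0.3413, 0.2684, 0.3904]

π = [0.3413, 0.2684, 0.3904]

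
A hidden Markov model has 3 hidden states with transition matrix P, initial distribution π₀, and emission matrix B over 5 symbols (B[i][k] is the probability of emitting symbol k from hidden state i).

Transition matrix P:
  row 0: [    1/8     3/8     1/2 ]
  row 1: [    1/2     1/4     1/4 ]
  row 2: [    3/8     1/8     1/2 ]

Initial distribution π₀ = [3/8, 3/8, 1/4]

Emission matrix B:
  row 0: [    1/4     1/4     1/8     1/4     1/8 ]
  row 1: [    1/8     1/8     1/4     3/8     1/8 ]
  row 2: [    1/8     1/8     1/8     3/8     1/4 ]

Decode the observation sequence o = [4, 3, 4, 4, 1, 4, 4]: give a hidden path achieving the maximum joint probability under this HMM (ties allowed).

path = [2, 2, 2, 2, 0, 2, 2]

t=0: δ = [4.688e-02, 4.688e-02, 6.250e-02]  (obs o_0=4)
t=1: δ = [5.859e-03, 6.592e-03, 1.172e-02]  ψ = [1, 0, 2]  (obs o_1=3)
t=2: δ = [5.493e-04, 2.747e-04, 1.465e-03]  ψ = [2, 0, 2]  (obs o_2=4)
t=3: δ = [6.866e-05, 2.575e-05, 1.831e-04]  ψ = [2, 0, 2]  (obs o_3=4)
t=4: δ = [1.717e-05, 3.219e-06, 1.144e-05]  ψ = [2, 0, 2]  (obs o_4=1)
t=5: δ = [5.364e-07, 8.047e-07, 2.146e-06]  ψ = [2, 0, 0]  (obs o_5=4)
t=6: δ = [1.006e-07, 3.353e-08, 2.682e-07]  ψ = [2, 2, 2]  (obs o_6=4)
backtrack: best end state = 2; path = [2, 2, 2, 2, 0, 2, 2]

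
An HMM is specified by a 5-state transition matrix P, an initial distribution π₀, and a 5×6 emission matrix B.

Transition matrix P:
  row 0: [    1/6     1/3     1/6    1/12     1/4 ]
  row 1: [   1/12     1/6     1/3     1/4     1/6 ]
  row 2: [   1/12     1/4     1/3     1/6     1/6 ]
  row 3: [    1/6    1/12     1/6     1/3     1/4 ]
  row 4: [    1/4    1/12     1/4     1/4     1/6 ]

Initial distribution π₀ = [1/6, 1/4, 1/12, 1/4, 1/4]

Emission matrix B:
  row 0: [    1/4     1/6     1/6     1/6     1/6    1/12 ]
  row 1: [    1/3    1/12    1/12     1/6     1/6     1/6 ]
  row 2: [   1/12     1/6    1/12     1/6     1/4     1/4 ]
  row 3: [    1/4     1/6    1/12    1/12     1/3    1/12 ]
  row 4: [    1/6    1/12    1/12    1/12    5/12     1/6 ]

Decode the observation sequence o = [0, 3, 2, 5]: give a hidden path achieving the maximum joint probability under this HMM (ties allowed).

t=0: δ = [4.167e-02, 8.333e-02, 6.944e-03, 6.250e-02, 4.167e-02]  (obs o_0=0)
t=1: δ = [1.736e-03, 2.315e-03, 4.630e-03, 1.736e-03, 1.302e-03]  ψ = [3, 0, 1, 1, 3]  (obs o_1=3)
t=2: δ = [6.430e-05, 9.645e-05, 1.286e-04, 6.430e-05, 6.430e-05]  ψ = [2, 2, 2, 2, 2]  (obs o_2=2)
t=3: δ = [1.340e-06, 5.358e-06, 1.072e-05, 2.009e-06, 3.572e-06]  ψ = [4, 2, 2, 1, 2]  (obs o_3=5)
backtrack: best end state = 2; path = [1, 2, 2, 2]

path = [1, 2, 2, 2]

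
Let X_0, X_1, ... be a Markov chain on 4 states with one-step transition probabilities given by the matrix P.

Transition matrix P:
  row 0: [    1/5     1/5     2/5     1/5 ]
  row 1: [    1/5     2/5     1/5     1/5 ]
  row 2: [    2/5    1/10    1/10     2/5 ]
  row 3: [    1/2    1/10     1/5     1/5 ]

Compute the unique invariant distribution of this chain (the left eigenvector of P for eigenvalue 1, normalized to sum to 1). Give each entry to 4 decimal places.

π = [0.3225, 0.1889, 0.2405, 0.2481]

Balance equations π_j = Σ_i π_i·P[i][j]:
  π_0 = 1/5·π_0 + 1/5·π_1 + 2/5·π_2 + 1/2·π_3
  π_1 = 1/5·π_0 + 2/5·π_1 + 1/10·π_2 + 1/10·π_3
  π_2 = 2/5·π_0 + 1/5·π_1 + 1/10·π_2 + 1/5·π_3
  normalize: π_0 + π_1 + π_2 + π_3 = 1
Solving the linear system gives exactly π = [169/524, 99/524, 63/262, 65/262].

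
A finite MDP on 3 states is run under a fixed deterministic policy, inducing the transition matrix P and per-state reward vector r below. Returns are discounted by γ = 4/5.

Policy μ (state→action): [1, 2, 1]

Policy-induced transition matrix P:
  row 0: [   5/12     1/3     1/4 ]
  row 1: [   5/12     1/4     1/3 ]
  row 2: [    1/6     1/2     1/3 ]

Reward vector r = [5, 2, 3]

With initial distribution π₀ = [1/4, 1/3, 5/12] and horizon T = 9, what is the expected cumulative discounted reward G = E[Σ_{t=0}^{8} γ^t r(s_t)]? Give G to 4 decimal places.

G = 14.1755

t=0: π = [0.2500, 0.3333, 0.4167], E[r] = 3.1667, γ^t·E[r] = 3.166667, running G = 3.166667
t=1: π = [0.3125, 0.3750, 0.3125], E[r] = 3.2500, γ^t·E[r] = 2.600000, running G = 5.766667
t=2: π = [0.3385, 0.3542, 0.3073], E[r] = 3.3229, γ^t·E[r] = 2.126667, running G = 7.893333
t=3: π = [0.3398, 0.3550, 0.3051], E[r] = 3.3247, γ^t·E[r] = 1.702222, running G = 9.595556
t=4: π = [0.3404, 0.3546, 0.3050], E[r] = 3.3262, γ^t·E[r] = 1.362400, running G = 10.957956
t=5: π = [0.3404, 0.3546, 0.3050], E[r] = 3.3262, γ^t·E[r] = 1.089932, running G = 12.047887
t=6: π = [0.3404, 0.3546, 0.3050], E[r] = 3.3262, γ^t·E[r] = 0.871954, running G = 12.919841
t=7: π = [0.3404, 0.3546, 0.3050], E[r] = 3.3262, γ^t·E[r] = 0.697563, running G = 13.617404
t=8: π = [0.3404, 0.3546, 0.3050], E[r] = 3.3262, γ^t·E[r] = 0.558051, running G = 14.175455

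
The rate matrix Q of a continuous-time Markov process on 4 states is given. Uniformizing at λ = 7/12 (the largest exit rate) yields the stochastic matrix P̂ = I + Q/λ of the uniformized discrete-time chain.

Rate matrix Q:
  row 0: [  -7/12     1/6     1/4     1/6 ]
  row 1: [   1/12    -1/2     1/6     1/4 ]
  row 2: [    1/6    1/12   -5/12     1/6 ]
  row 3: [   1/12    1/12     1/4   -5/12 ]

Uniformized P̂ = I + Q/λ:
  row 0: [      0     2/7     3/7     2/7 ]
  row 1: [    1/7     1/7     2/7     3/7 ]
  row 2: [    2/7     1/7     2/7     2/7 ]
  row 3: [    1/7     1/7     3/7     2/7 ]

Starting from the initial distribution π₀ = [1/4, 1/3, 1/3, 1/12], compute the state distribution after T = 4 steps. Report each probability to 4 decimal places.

π = [0.1692, 0.1671, 0.3541, 0.3096]

t=0: π = [0.2500, 0.3333, 0.3333, 0.0833]
t=1: π = [0.1548, 0.1786, 0.3333, 0.3333]
t=2: π = [0.1684, 0.1650, 0.3554, 0.3112]
t=3: π = [0.1696, 0.1669, 0.3542, 0.3093]
t=4: π = [0.1692, 0.1671, 0.3541, 0.3096]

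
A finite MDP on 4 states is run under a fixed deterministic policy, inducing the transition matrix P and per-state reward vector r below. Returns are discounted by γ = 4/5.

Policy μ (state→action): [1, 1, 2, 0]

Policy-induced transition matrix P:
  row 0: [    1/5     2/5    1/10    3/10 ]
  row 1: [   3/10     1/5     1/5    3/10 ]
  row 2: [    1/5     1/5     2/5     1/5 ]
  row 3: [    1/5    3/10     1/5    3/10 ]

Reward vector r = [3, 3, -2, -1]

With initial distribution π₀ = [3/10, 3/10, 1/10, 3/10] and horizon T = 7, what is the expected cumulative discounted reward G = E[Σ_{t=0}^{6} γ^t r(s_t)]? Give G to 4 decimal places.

t=0: π = [0.3000, 0.3000, 0.1000, 0.3000], E[r] = 1.3000, γ^t·E[r] = 1.300000, running G = 1.300000
t=1: π = [0.2300, 0.2900, 0.1900, 0.2900], E[r] = 0.8900, γ^t·E[r] = 0.712000, running G = 2.012000
t=2: π = [0.2290, 0.2750, 0.2150, 0.2810], E[r] = 0.8010, γ^t·E[r] = 0.512640, running G = 2.524640
t=3: π = [0.2275, 0.2739, 0.2201, 0.2785], E[r] = 0.7855, γ^t·E[r] = 0.402176, running G = 2.926816
t=4: π = [0.2274, 0.2734, 0.2213, 0.2780], E[r] = 0.7817, γ^t·E[r] = 0.320180, running G = 3.246996
t=5: π = [0.2273, 0.2733, 0.2215, 0.2779], E[r] = 0.7809, γ^t·E[r] = 0.255896, running G = 3.502892
t=6: π = [0.2273, 0.2733, 0.2216, 0.2778], E[r] = 0.7808, γ^t·E[r] = 0.204671, running G = 3.707564

G = 3.7076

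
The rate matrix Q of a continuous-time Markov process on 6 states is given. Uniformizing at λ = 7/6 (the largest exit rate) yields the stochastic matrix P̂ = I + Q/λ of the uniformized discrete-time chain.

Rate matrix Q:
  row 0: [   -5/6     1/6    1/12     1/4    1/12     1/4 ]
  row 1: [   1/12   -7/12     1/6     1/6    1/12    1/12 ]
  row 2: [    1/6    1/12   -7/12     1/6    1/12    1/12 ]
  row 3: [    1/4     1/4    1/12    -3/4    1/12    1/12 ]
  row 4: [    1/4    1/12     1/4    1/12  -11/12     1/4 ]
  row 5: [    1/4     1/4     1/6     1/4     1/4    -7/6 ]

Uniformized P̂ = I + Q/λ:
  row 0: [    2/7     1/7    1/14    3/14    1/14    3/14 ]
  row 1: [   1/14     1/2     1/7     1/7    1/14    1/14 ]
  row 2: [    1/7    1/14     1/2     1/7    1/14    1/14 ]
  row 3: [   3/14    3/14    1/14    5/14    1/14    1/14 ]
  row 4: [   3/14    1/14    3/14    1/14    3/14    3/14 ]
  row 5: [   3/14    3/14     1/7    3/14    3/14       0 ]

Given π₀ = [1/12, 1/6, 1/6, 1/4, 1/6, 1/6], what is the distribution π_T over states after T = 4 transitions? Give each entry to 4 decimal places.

t=0: π = [0.0833, 0.1667, 0.1667, 0.2500, 0.1667, 0.1667]
t=1: π = [0.1845, 0.2083, 0.1905, 0.2024, 0.1190, 0.0952]
t=2: π = [0.1841, 0.2164, 0.1918, 0.1977, 0.1020, 0.1080]
t=3: π = [0.1828, 0.2210, 0.1914, 0.1988, 0.1014, 0.1046]
t=4: π = [0.1821, 0.2225, 0.1912, 0.1987, 0.1009, 0.1046]

π = [0.1821, 0.2225, 0.1912, 0.1987, 0.1009, 0.1046]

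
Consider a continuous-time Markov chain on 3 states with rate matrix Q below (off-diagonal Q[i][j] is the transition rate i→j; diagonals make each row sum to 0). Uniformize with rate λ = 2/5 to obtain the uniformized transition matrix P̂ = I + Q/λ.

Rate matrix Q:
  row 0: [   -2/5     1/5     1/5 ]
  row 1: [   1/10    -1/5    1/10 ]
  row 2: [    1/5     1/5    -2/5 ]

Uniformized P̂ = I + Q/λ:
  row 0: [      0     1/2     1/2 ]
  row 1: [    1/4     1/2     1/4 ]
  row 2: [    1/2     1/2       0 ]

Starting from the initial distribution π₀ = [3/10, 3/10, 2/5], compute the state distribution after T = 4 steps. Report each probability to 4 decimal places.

t=0: π = [0.3000, 0.3000, 0.4000]
t=1: π = [0.2750, 0.5000, 0.2250]
t=2: π = [0.2375, 0.5000, 0.2625]
t=3: π = [0.2563, 0.5000, 0.2438]
t=4: π = [0.2469, 0.5000, 0.2531]

π = [0.2469, 0.5000, 0.2531]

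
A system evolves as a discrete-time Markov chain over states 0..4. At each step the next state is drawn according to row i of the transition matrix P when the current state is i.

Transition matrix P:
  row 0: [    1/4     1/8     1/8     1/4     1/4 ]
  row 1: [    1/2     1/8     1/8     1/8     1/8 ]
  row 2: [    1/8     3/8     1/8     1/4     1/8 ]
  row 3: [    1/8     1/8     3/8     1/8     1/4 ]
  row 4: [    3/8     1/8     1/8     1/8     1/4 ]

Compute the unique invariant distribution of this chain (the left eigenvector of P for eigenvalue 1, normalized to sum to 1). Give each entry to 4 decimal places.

Balance equations π_j = Σ_i π_i·P[i][j]:
  π_0 = 1/4·π_0 + 1/2·π_1 + 1/8·π_2 + 1/8·π_3 + 3/8·π_4
  π_1 = 1/8·π_0 + 1/8·π_1 + 3/8·π_2 + 1/8·π_3 + 1/8·π_4
  π_2 = 1/8·π_0 + 1/8·π_1 + 1/8·π_2 + 3/8·π_3 + 1/8·π_4
  π_3 = 1/4·π_0 + 1/8·π_1 + 1/4·π_2 + 1/8·π_3 + 1/8·π_4
  normalize: π_0 + π_1 + π_2 + π_3 + π_4 = 1
Solving the linear system gives exactly π = [211/770, 129/770, 131/770, 139/770, 16/77].

π = [0.2740, 0.1675, 0.1701, 0.1805, 0.2078]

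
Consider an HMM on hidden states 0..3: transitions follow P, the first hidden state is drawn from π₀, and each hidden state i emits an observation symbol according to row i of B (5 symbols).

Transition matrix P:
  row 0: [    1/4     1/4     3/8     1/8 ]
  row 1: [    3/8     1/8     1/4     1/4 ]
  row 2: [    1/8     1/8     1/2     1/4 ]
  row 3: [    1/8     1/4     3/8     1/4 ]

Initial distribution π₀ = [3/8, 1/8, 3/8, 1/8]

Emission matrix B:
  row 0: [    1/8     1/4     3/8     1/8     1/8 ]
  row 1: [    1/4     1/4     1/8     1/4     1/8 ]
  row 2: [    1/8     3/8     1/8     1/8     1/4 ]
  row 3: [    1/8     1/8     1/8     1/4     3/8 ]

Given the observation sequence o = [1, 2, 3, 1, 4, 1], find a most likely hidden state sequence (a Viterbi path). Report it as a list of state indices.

path = [2, 2, 2, 2, 2, 2]

t=0: δ = [9.375e-02, 3.125e-02, 1.406e-01, 1.562e-02]  (obs o_0=1)
t=1: δ = [8.789e-03, 2.930e-03, 8.789e-03, 4.395e-03]  ψ = [0, 0, 2, 2]  (obs o_1=2)
t=2: δ = [2.747e-04, 5.493e-04, 5.493e-04, 5.493e-04]  ψ = [0, 0, 2, 2]  (obs o_2=3)
t=3: δ = [5.150e-05, 3.433e-05, 1.030e-04, 1.717e-05]  ψ = [1, 3, 2, 1]  (obs o_3=1)
t=4: δ = [1.609e-06, 1.609e-06, 1.287e-05, 9.656e-06]  ψ = [0, 0, 2, 2]  (obs o_4=4)
t=5: δ = [4.023e-07, 6.035e-07, 2.414e-06, 4.023e-07]  ψ = [2, 3, 2, 2]  (obs o_5=1)
backtrack: best end state = 2; path = [2, 2, 2, 2, 2, 2]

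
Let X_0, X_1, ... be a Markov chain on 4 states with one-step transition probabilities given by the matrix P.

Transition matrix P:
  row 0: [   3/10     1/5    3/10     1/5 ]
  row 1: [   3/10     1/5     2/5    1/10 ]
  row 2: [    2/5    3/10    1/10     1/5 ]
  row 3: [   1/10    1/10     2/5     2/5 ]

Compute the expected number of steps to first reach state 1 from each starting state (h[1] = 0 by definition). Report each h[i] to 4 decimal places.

h = [4.9485, 0.0000, 4.5361, 5.5155]

First-step conditioning: h[1] = 0; for i ≠ 1, h[i] = 1 + Σ_k P[i][k]·h[k].
  h[0] = 1 + 3/10·h[0] + 3/10·h[2] + 1/5·h[3]
  h[2] = 1 + 2/5·h[0] + 1/10·h[2] + 1/5·h[3]
  h[3] = 1 + 1/10·h[0] + 2/5·h[2] + 2/5·h[3]
Solving the 3×3 linear system over states ≠ 1 gives exactly h = [480/97, 0, 440/97, 535/97] (h[1] = 0 is the target).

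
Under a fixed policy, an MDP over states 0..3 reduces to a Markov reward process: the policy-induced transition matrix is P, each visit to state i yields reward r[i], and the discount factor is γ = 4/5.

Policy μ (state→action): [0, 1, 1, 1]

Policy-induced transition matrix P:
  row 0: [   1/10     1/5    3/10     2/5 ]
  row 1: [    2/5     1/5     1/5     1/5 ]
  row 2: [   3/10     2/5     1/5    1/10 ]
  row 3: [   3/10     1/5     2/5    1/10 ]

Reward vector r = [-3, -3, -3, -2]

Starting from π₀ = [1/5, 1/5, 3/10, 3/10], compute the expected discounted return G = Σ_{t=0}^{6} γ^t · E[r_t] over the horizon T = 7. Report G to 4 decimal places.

t=0: π = [0.2000, 0.2000, 0.3000, 0.3000], E[r] = -2.7000, γ^t·E[r] = -2.700000, running G = -2.700000
t=1: π = [0.2800, 0.2600, 0.2800, 0.1800], E[r] = -2.8200, γ^t·E[r] = -2.256000, running G = -4.956000
t=2: π = [0.2700, 0.2560, 0.2640, 0.2100], E[r] = -2.7900, γ^t·E[r] = -1.785600, running G = -6.741600
t=3: π = [0.2716, 0.2528, 0.2690, 0.2066], E[r] = -2.7934, γ^t·E[r] = -1.430221, running G = -8.171821
t=4: π = [0.2710, 0.2538, 0.2685, 0.2068], E[r] = -2.7932, γ^t·E[r] = -1.144111, running G = -9.315932
t=5: π = [0.2712, 0.2537, 0.2684, 0.2067], E[r] = -2.7933, γ^t·E[r] = -0.915319, running G = -10.231251
t=6: π = [0.2711, 0.2537, 0.2685, 0.2067], E[r] = -2.7933, γ^t·E[r] = -0.732240, running G = -10.963491

G = -10.9635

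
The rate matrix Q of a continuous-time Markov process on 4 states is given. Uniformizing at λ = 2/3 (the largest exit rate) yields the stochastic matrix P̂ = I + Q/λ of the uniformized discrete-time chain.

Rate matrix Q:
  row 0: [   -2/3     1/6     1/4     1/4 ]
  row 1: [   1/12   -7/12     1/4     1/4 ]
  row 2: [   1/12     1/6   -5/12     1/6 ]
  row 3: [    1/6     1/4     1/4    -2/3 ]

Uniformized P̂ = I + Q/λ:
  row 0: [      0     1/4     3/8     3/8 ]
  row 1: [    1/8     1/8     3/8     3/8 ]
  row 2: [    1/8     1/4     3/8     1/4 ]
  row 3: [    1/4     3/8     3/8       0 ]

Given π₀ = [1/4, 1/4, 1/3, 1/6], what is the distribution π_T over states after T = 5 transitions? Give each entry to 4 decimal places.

t=0: π = [0.2500, 0.2500, 0.3333, 0.1667]
t=1: π = [0.1146, 0.2396, 0.3750, 0.2708]
t=2: π = [0.1445, 0.2539, 0.3750, 0.2266]
t=3: π = [0.1353, 0.2466, 0.3750, 0.2432]
t=4: π = [0.1385, 0.2496, 0.3750, 0.2369]
t=5: π = [0.1373, 0.2484, 0.3750, 0.2393]

π = [0.1373, 0.2484, 0.3750, 0.2393]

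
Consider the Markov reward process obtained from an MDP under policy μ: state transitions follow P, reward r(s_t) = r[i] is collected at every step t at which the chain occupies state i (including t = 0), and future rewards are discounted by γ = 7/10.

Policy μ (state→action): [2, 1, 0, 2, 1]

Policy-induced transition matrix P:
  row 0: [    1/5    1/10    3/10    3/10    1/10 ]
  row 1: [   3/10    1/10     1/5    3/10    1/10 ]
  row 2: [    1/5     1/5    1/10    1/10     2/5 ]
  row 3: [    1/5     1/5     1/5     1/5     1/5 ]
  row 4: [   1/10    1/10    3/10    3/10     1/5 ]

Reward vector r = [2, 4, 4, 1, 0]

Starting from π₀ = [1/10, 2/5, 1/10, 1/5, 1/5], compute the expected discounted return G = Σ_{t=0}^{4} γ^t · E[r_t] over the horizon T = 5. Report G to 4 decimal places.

G = 6.1002

t=0: π = [0.1000, 0.4000, 0.1000, 0.2000, 0.2000], E[r] = 2.4000, γ^t·E[r] = 2.400000, running G = 2.400000
t=1: π = [0.2200, 0.1300, 0.2200, 0.2600, 0.1700], E[r] = 2.1000, γ^t·E[r] = 1.470000, running G = 3.870000
t=2: π = [0.1960, 0.1480, 0.2170, 0.2300, 0.2090], E[r] = 2.0820, γ^t·E[r] = 1.020180, running G = 4.890180
t=3: π = [0.1939, 0.1447, 0.2188, 0.2336, 0.2090], E[r] = 2.0754, γ^t·E[r] = 0.711862, running G = 5.602042
t=4: π = [0.1936, 0.1452, 0.2184, 0.2329, 0.2099], E[r] = 2.0746, γ^t·E[r] = 0.498116, running G = 6.100158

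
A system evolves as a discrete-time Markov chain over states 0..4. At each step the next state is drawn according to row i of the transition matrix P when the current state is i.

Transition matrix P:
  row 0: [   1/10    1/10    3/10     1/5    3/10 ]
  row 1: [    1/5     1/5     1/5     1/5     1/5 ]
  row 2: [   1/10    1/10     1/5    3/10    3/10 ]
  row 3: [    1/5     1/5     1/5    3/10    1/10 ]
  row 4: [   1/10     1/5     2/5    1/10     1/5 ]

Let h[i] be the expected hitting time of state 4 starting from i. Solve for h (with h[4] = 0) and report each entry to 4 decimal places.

h = [4.2300, 4.6901, 4.3192, 5.2113, 0.0000]

First-step conditioning: h[4] = 0; for i ≠ 4, h[i] = 1 + Σ_k P[i][k]·h[k].
  h[0] = 1 + 1/10·h[0] + 1/10·h[1] + 3/10·h[2] + 1/5·h[3]
  h[1] = 1 + 1/5·h[0] + 1/5·h[1] + 1/5·h[2] + 1/5·h[3]
  h[2] = 1 + 1/10·h[0] + 1/10·h[1] + 1/5·h[2] + 3/10·h[3]
  h[3] = 1 + 1/5·h[0] + 1/5·h[1] + 1/5·h[2] + 3/10·h[3]
Solving the 4×4 linear system over states ≠ 4 gives exactly h = [901/213, 333/71, 920/213, 370/71, 0] (h[4] = 0 is the target).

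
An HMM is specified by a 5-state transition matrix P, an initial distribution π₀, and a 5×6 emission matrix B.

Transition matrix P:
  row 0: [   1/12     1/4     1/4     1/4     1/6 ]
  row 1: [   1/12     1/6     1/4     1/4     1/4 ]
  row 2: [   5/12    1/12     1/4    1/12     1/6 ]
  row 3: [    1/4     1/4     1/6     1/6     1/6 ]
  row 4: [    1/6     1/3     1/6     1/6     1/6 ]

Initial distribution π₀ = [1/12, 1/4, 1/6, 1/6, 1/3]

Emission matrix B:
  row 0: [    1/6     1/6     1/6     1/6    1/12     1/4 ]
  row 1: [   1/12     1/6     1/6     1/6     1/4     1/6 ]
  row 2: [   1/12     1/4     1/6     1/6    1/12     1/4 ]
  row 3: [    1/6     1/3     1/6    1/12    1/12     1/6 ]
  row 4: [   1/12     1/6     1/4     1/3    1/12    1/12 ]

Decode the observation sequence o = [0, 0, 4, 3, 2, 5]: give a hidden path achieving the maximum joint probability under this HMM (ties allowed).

t=0: δ = [1.389e-02, 2.083e-02, 1.389e-02, 2.778e-02, 2.778e-02]  (obs o_0=0)
t=1: δ = [1.157e-03, 7.716e-04, 4.340e-04, 8.681e-04, 4.340e-04]  ψ = [3, 4, 1, 1, 1]  (obs o_1=0)
t=2: δ = [1.808e-05, 7.234e-05, 2.411e-05, 2.411e-05, 1.608e-05]  ψ = [3, 0, 0, 0, 0]  (obs o_2=4)
t=3: δ = [1.674e-06, 2.009e-06, 3.014e-06, 1.507e-06, 6.028e-06]  ψ = [2, 1, 1, 1, 1]  (obs o_3=3)
t=4: δ = [2.093e-07, 3.349e-07, 1.674e-07, 1.674e-07, 2.512e-07]  ψ = [2, 4, 4, 4, 4]  (obs o_4=2)
t=5: δ = [1.744e-08, 1.395e-08, 2.093e-08, 1.395e-08, 6.977e-09]  ψ = [2, 4, 1, 1, 1]  (obs o_5=5)
backtrack: best end state = 2; path = [3, 0, 1, 4, 1, 2]

path = [3, 0, 1, 4, 1, 2]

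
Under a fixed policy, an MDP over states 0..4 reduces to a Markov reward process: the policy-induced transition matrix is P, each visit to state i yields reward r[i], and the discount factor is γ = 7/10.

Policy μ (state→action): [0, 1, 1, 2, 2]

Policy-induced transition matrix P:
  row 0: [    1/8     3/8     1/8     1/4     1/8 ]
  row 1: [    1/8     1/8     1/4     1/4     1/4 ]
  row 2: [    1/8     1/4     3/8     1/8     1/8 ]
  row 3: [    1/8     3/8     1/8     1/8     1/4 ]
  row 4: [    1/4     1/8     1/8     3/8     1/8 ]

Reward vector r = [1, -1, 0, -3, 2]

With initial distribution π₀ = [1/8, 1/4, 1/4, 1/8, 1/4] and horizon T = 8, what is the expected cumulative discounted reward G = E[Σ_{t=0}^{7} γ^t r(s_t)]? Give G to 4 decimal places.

t=0: π = [0.1250, 0.2500, 0.2500, 0.1250, 0.2500], E[r] = 0.0000, γ^t·E[r] = 0.000000, running G = 0.000000
t=1: π = [0.1563, 0.2188, 0.2188, 0.2344, 0.1719], E[r] = -0.4219, γ^t·E[r] = -0.295313, running G = -0.295313
t=2: π = [0.1465, 0.2500, 0.2070, 0.2148, 0.1816], E[r] = -0.3848, γ^t·E[r] = -0.188535, running G = -0.483848
t=3: π = [0.1477, 0.2412, 0.2080, 0.2200, 0.1831], E[r] = -0.3872, γ^t·E[r] = -0.132812, running G = -0.616660
t=4: π = [0.1479, 0.2429, 0.2072, 0.2194, 0.1826], E[r] = -0.3879, γ^t·E[r] = -0.093137, running G = -0.709797
t=5: π = [0.1478, 0.2427, 0.2072, 0.2195, 0.1828], E[r] = -0.3878, γ^t·E[r] = -0.065185, running G = -0.774982
t=6: π = [0.1478, 0.2427, 0.2071, 0.2195, 0.1828], E[r] = -0.3879, γ^t·E[r] = -0.045633, running G = -0.820614
t=7: π = [0.1478, 0.2427, 0.2071, 0.2195, 0.1828], E[r] = -0.3879, γ^t·E[r] = -0.031943, running G = -0.852557

G = -0.8526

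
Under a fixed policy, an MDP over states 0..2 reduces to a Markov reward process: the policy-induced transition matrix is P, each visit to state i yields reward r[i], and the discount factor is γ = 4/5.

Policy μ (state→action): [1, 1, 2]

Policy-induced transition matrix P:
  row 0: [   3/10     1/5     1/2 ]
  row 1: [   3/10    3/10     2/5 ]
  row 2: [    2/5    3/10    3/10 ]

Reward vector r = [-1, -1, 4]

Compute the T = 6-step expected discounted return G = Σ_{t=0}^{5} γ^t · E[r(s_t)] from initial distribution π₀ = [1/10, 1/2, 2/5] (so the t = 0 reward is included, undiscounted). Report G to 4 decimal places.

t=0: π = [0.1000, 0.5000, 0.4000], E[r] = 1.0000, γ^t·E[r] = 1.000000, running G = 1.000000
t=1: π = [0.3400, 0.2900, 0.3700], E[r] = 0.8500, γ^t·E[r] = 0.680000, running G = 1.680000
t=2: π = [0.3370, 0.2660, 0.3970], E[r] = 0.9850, γ^t·E[r] = 0.630400, running G = 2.310400
t=3: π = [0.3397, 0.2663, 0.3940], E[r] = 0.9700, γ^t·E[r] = 0.496640, running G = 2.807040
t=4: π = [0.3394, 0.2660, 0.3946], E[r] = 0.9729, γ^t·E[r] = 0.398479, running G = 3.205519
t=5: π = [0.3395, 0.2661, 0.3945], E[r] = 0.9724, γ^t·E[r] = 0.318641, running G = 3.524160

G = 3.5242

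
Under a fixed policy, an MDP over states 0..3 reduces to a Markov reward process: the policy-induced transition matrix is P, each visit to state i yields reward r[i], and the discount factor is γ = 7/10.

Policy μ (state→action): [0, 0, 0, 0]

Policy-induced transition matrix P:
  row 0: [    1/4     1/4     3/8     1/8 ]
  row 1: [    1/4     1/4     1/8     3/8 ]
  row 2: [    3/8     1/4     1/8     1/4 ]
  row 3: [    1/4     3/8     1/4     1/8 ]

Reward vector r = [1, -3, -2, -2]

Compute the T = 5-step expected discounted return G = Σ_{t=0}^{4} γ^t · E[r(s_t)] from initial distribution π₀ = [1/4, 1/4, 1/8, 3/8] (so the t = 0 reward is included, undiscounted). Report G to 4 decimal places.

t=0: π = [0.2500, 0.2500, 0.1250, 0.3750], E[r] = -1.5000, γ^t·E[r] = -1.500000, running G = -1.500000
t=1: π = [0.2656, 0.2969, 0.2344, 0.2031], E[r] = -1.5000, γ^t·E[r] = -1.050000, running G = -2.550000
t=2: π = [0.2793, 0.2754, 0.2168, 0.2285], E[r] = -1.4375, γ^t·E[r] = -0.704375, running G = -3.254375
t=3: π = [0.2771, 0.2786, 0.2234, 0.2209], E[r] = -1.4473, γ^t·E[r] = -0.496412, running G = -3.750787
t=4: π = [0.2779, 0.2776, 0.2219, 0.2226], E[r] = -1.4438, γ^t·E[r] = -0.346668, running G = -4.097455

G = -4.0975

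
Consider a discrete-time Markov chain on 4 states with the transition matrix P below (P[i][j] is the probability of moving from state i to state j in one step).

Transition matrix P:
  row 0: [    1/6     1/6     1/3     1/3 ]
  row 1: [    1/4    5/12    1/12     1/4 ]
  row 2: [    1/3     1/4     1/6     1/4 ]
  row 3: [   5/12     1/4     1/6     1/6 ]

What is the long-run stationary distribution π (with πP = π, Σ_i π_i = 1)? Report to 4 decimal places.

Balance equations π_j = Σ_i π_i·P[i][j]:
  π_0 = 1/6·π_0 + 1/4·π_1 + 1/3·π_2 + 5/12·π_3
  π_1 = 1/6·π_0 + 5/12·π_1 + 1/4·π_2 + 1/4·π_3
  π_2 = 1/3·π_0 + 1/12·π_1 + 1/6·π_2 + 1/6·π_3
  normalize: π_0 + π_1 + π_2 + π_3 = 1
Solving the linear system gives exactly π = [511/1797, 488/1797, 344/1797, 454/1797].

π = [0.2844, 0.2716, 0.1914, 0.2526]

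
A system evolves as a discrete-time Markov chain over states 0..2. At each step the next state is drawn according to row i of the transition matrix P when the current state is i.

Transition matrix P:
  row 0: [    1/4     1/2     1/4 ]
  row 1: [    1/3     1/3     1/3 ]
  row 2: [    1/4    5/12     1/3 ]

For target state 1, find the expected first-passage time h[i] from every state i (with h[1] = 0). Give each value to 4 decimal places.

h = [2.0952, 0.0000, 2.2857]

First-step conditioning: h[1] = 0; for i ≠ 1, h[i] = 1 + Σ_k P[i][k]·h[k].
  h[0] = 1 + 1/4·h[0] + 1/4·h[2]
  h[2] = 1 + 1/4·h[0] + 1/3·h[2]
Solving the 2×2 linear system over states ≠ 1 gives exactly h = [44/21, 0, 16/7] (h[1] = 0 is the target).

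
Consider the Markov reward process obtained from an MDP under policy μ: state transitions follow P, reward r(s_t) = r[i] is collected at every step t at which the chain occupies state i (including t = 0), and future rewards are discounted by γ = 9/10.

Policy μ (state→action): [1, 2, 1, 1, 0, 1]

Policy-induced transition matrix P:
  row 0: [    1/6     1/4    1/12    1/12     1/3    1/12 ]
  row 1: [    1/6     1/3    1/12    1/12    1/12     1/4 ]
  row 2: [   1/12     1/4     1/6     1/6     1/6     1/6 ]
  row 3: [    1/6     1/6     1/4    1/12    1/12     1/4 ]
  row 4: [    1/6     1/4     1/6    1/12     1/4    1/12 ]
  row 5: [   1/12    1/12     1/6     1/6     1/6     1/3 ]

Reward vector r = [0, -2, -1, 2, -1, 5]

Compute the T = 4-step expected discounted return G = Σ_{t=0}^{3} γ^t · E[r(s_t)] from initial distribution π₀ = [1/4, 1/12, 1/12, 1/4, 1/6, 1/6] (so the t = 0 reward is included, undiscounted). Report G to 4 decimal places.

G = 1.9249

t=0: π = [0.2500, 0.0833, 0.0833, 0.2500, 0.1667, 0.1667], E[r] = 0.9167, γ^t·E[r] = 0.916667, running G = 0.916667
t=1: π = [0.1458, 0.2083, 0.1597, 0.1042, 0.1944, 0.1875], E[r] = 0.3750, γ^t·E[r] = 0.337500, running G = 1.254167
t=2: π = [0.1377, 0.2274, 0.1458, 0.1123, 0.1811, 0.1956], E[r] = 0.4207, γ^t·E[r] = 0.340781, running G = 1.594948
t=3: π = [0.1382, 0.2270, 0.1456, 0.1118, 0.1764, 0.2010], E[r] = 0.4526, γ^t·E[r] = 0.329941, running G = 1.924889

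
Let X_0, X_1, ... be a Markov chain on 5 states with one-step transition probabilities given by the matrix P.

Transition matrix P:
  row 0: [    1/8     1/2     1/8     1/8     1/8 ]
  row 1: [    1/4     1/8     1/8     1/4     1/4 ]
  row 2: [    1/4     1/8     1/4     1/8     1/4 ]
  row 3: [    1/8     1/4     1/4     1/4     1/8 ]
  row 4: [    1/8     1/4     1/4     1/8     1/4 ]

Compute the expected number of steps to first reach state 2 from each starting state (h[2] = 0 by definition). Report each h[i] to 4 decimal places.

First-step conditioning: h[2] = 0; for i ≠ 2, h[i] = 1 + Σ_k P[i][k]·h[k].
  h[0] = 1 + 1/8·h[0] + 1/2·h[1] + 1/8·h[3] + 1/8·h[4]
  h[1] = 1 + 1/4·h[0] + 1/8·h[1] + 1/4·h[3] + 1/4·h[4]
  h[3] = 1 + 1/8·h[0] + 1/4·h[1] + 1/4·h[3] + 1/8·h[4]
  h[4] = 1 + 1/8·h[0] + 1/4·h[1] + 1/8·h[3] + 1/4·h[4]
Solving the 4×4 linear system over states ≠ 2 gives exactly h = [216/37, 632/111, 0, 560/111, 560/111] (h[2] = 0 is the target).

h = [5.8378, 5.6937, 0.0000, 5.0450, 5.0450]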